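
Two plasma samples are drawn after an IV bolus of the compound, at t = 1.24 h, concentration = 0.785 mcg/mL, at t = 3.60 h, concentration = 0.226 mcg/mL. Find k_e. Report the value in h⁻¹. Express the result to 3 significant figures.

k = ln(C₁/C₂) / (t₂ − t₁) = ln(0.785/0.226) / (3.60 − 1.24)
  = 1.245 / 2.360 = 0.5275 h⁻¹

0.528 h⁻¹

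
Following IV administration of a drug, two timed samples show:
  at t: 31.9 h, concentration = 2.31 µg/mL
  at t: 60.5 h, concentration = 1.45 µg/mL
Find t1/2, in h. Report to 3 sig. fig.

42.6 h

k = ln(C₁/C₂) / (t₂ − t₁) = ln(2.31/1.45) / (60.5 − 31.9)
  = 0.4657 / 28.60 = 0.01628 h⁻¹
t½ = ln2 / k = 0.693147 / 0.01628 = 42.58 h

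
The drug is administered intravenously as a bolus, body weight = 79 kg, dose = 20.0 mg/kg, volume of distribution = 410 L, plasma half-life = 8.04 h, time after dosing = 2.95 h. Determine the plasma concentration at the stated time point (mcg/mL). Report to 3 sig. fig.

Total dose = 20.0 × 79 = 1580 mg
C₀ = Dose / Vd = 1580 / 410 = 3.854 mg/L
k = ln2 / t½ = 0.693147 / 8.04 = 0.08621 h⁻¹
C = C₀ · e^(−k·t) = 3.854 × e^(−0.08621 × 2.95)
  = 3.854 × 0.7754 = 2.988 mg/L
(2.988 mg/L = 2.988 mcg/mL)

2.99 mcg/mL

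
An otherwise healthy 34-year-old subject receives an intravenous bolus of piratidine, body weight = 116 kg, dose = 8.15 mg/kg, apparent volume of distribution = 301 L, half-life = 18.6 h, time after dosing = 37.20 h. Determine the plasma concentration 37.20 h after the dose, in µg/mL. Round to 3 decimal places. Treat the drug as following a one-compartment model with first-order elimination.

0.785 µg/mL

Total dose = 8.15 × 116 = 945.4 mg
C₀ = Dose / Vd = 945.4 / 301 = 3.141 mg/L
k = ln2 / t½ = 0.693147 / 18.6 = 0.03727 h⁻¹
t / t½ = 37.20 / 18.6 = 2 half-lives
C = C₀ × (1/2)^2 = 3.141 × 0.2500 = 0.7853 mg/L
(0.7853 mg/L = 0.7853 µg/mL)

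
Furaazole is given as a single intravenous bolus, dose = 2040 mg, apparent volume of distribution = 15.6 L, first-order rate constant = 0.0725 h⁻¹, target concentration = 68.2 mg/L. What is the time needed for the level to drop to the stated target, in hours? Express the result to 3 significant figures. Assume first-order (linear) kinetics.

C₀ = Dose / Vd = 2040 / 15.6 = 130.8 mg/L
t = ln(C₀ / C) / k = ln(130.8 / 68.2) / 0.07250
  = ln(1.918) / 0.07250 = 0.6513 / 0.07250 = 8.983 h

8.98 h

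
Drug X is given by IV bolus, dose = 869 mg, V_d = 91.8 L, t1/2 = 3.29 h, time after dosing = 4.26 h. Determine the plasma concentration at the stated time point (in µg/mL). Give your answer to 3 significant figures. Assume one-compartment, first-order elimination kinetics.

C₀ = Dose / Vd = 869.0 / 91.8 = 9.466 mg/L
k = ln2 / t½ = 0.693147 / 3.29 = 0.2107 h⁻¹
C = C₀ · e^(−k·t) = 9.466 × e^(−0.2107 × 4.26)
  = 9.466 × 0.4076 = 3.858 mg/L
(3.858 mg/L = 3.858 µg/mL)

3.86 µg/mL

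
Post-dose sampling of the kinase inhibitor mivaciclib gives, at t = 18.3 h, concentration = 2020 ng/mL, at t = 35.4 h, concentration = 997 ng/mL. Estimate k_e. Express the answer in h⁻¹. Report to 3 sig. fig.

k = ln(C₁/C₂) / (t₂ − t₁) = ln(2020/997) / (35.4 − 18.3)
  = 0.7061 / 17.10 = 0.04129 h⁻¹

0.0413 h⁻¹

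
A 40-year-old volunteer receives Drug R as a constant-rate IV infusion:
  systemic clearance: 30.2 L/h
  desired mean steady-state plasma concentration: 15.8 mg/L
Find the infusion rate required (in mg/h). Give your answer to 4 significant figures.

477.2 mg/h

At steady state, infusion rate R₀ = Css × CL = 15.8 × 30.20 = 477.2 mg/h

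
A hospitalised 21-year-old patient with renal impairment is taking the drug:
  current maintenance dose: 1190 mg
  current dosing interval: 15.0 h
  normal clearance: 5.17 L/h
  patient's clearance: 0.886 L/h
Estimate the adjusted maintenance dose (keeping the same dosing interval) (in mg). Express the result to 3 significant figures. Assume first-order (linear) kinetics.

204 mg

To keep the same average steady-state level, dosing rate must scale with clearance.
CL ratio = 0.886 / 5.17 = 0.1714
New dose (same interval) = 1190 × 0.1714 = 204.0 mg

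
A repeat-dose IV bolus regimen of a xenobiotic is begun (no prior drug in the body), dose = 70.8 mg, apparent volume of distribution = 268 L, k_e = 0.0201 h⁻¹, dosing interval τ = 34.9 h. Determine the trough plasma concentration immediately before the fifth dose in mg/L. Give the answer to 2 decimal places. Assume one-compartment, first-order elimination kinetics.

0.24 mg/L

C₀ per dose = Dose / Vd = 70.8 / 268 = 0.2642 mg/L
Fraction remaining after one interval: r = e^(−kτ) = e^(−0.02010 × 34.9) = 0.4958
Before dose 5, 4 doses have been given (aged 1τ, 2τ, 3τ, 4τ).
C_trough = C₀ × (r + r² + … + r^4) = C₀ × r(1−r^4)/(1−r)
        = 0.2642 × 0.4958 × (1 − 0.06043) / (1 − 0.4958) = 0.2441 mg/L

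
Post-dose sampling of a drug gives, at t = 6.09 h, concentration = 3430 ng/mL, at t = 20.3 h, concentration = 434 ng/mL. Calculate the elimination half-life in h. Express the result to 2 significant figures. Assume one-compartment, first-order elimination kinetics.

4.8 h

k = ln(C₁/C₂) / (t₂ − t₁) = ln(3430/434) / (20.3 − 6.09)
  = 2.067 / 14.21 = 0.1455 h⁻¹
t½ = ln2 / k = 0.693147 / 0.1455 = 4.764 h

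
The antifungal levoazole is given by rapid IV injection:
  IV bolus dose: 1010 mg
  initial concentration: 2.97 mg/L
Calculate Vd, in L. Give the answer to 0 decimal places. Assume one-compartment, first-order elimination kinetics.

340 L

Vd = Dose / C₀ = 1010 / 2.97 = 340.1 L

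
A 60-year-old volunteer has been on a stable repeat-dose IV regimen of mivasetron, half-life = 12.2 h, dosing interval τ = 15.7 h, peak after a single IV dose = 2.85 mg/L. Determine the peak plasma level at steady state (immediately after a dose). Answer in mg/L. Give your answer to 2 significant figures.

k = ln2 / t½ = 0.693147 / 12.2 = 0.05682 h⁻¹
e^(−kτ) = e^(−0.05682 × 15.7) = 0.4098
Accumulation ratio R = 1 / (1 − e^(−kτ)) = 1 / (1 − 0.4098) = 1.694
Steady-state peak = C₀ × R = 2.85 × 1.694 = 4.828 mg/L

4.8 mg/L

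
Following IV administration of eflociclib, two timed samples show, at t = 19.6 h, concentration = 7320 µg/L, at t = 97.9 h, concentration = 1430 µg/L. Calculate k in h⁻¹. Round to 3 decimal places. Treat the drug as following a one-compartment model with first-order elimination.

0.021 h⁻¹

k = ln(C₁/C₂) / (t₂ − t₁) = ln(7320/1430) / (97.9 − 19.6)
  = 1.633 / 78.30 = 0.02086 h⁻¹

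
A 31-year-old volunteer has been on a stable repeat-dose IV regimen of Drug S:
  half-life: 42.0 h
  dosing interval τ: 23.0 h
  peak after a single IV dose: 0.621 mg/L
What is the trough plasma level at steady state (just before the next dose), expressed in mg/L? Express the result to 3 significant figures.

1.35 mg/L

k = ln2 / t½ = 0.693147 / 42.0 = 0.01650 h⁻¹
e^(−kτ) = e^(−0.01650 × 23.0) = 0.6842
Accumulation ratio R = 1 / (1 − e^(−kτ)) = 1 / (1 − 0.6842) = 3.167
Steady-state trough = C₀ × R × e^(−kτ) = 0.621 × 3.167 × 0.6842 = 1.346 mg/L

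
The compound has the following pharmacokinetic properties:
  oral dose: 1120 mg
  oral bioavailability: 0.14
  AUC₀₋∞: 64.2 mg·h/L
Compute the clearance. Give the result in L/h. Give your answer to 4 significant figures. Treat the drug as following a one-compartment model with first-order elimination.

CL = F·Dose / AUC = 0.14 × 1120 / 64.2 = 2.442 L/h

2.442 L/h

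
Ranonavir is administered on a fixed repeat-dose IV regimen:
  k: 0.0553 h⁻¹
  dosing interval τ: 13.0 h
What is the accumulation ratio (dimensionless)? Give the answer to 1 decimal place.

e^(−kτ) = e^(−0.05530 × 13.0) = 0.4873
Accumulation ratio R = 1 / (1 − e^(−kτ)) = 1 / (1 − 0.4873) = 1.950

2.0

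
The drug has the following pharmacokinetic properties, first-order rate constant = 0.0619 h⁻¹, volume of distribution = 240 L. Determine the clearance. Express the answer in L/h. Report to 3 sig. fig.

CL = k × Vd = 0.0619 × 240 = 14.86 L/h

14.9 L/h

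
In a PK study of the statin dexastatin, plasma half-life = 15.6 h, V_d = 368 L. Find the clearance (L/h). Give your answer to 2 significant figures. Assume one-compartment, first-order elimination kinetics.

16 L/h

k = ln2 / t½ = 0.693147 / 15.6 = 0.04443 h⁻¹
CL = k × Vd = 0.04443 × 368 = 16.35 L/h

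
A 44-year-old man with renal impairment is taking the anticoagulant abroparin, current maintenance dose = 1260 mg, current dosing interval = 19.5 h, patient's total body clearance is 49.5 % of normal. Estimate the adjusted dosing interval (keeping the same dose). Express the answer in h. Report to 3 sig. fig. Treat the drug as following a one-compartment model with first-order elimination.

39.4 h

To keep the same average steady-state level, dosing rate must scale with clearance.
CL ratio = 49.5 / 100 = 0.4950
New interval (same dose) = 19.5 / 0.4950 = 39.39 h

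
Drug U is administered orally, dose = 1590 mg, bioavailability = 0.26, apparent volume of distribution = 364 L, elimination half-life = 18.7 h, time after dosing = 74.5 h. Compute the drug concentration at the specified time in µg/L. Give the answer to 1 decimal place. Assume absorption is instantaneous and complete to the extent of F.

Amount reaching circulation = F × Dose = 0.26 × 1590 = 413.4 mg
C₀ = F·Dose / Vd = 413.4 / 364 = 1.136 mg/L
k = ln2 / t½ = 0.693147 / 18.7 = 0.03707 h⁻¹
C = C₀ · e^(−k·t) = 1.136 × e^(−0.03707 × 74.5)
  = 1.136 × 0.06318 = 0.07177 mg/L
Convert: 0.07177 mg/L × 1000 = 71.77 µg/L

71.8 µg/L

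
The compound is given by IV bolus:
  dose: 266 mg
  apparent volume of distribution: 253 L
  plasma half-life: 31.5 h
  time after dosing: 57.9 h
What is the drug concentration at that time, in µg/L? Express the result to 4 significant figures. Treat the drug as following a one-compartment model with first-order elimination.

294.1 µg/L

C₀ = Dose / Vd = 266.0 / 253 = 1.051 mg/L
k = ln2 / t½ = 0.693147 / 31.5 = 0.02200 h⁻¹
C = C₀ · e^(−k·t) = 1.051 × e^(−0.02200 × 57.9)
  = 1.051 × 0.2798 = 0.2941 mg/L
Convert: 0.2941 mg/L × 1000 = 294.1 µg/L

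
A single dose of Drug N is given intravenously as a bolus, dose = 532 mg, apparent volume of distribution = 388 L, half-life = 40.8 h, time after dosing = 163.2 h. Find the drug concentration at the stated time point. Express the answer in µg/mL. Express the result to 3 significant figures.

C₀ = Dose / Vd = 532.0 / 388 = 1.371 mg/L
k = ln2 / t½ = 0.693147 / 40.8 = 0.01699 h⁻¹
t / t½ = 163.2 / 40.8 = 4 half-lives
C = C₀ × (1/2)^4 = 1.371 × 0.06250 = 0.08569 mg/L
(0.08569 mg/L = 0.08569 µg/mL)

0.0857 µg/mL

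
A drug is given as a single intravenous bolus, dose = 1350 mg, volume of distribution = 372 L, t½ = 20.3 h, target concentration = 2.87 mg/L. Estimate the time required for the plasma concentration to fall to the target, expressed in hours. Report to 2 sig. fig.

C₀ = Dose / Vd = 1350 / 372 = 3.629 mg/L
k = ln2 / t½ = 0.693147 / 20.3 = 0.03415 h⁻¹
t = ln(C₀ / C) / k = ln(3.629 / 2.87) / 0.03415
  = ln(1.264) / 0.03415 = 0.2343 / 0.03415 = 6.861 h

6.9 h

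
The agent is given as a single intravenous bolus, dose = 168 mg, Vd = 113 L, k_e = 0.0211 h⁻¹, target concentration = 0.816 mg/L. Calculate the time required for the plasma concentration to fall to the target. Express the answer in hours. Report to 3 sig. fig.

28.4 h

C₀ = Dose / Vd = 168.0 / 113 = 1.487 mg/L
t = ln(C₀ / C) / k = ln(1.487 / 0.816) / 0.02110
  = ln(1.822) / 0.02110 = 0.5999 / 0.02110 = 28.43 h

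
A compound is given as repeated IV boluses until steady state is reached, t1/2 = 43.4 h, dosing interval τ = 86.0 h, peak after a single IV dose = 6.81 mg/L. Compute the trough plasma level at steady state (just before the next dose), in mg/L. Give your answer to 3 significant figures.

k = ln2 / t½ = 0.693147 / 43.4 = 0.01597 h⁻¹
e^(−kτ) = e^(−0.01597 × 86.0) = 0.2532
Accumulation ratio R = 1 / (1 − e^(−kτ)) = 1 / (1 − 0.2532) = 1.339
Steady-state trough = C₀ × R × e^(−kτ) = 6.81 × 1.339 × 0.2532 = 2.309 mg/L

2.31 mg/L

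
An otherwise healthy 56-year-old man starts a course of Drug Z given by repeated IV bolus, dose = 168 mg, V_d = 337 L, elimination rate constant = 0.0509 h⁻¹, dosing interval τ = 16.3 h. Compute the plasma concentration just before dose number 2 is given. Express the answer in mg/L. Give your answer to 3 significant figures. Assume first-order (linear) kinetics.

0.217 mg/L

C₀ per dose = Dose / Vd = 168 / 337 = 0.4985 mg/L
Fraction remaining after one interval: r = e^(−kτ) = e^(−0.05090 × 16.3) = 0.4362
Before dose 2, 1 dose has been given (aged 1τ).
C_trough = C₀ × r = 0.4985 × 0.4362 = 0.2174 mg/L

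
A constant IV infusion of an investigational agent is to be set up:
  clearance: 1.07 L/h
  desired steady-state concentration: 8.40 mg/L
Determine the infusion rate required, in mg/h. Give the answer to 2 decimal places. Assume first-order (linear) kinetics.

8.99 mg/h

At steady state, infusion rate R₀ = Css × CL = 8.40 × 1.070 = 8.988 mg/h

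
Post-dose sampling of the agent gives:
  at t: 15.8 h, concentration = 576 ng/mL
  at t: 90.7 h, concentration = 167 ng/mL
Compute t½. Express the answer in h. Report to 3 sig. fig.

k = ln(C₁/C₂) / (t₂ − t₁) = ln(576/167) / (90.7 − 15.8)
  = 1.238 / 74.90 = 0.01653 h⁻¹
t½ = ln2 / k = 0.693147 / 0.01653 = 41.93 h

41.9 h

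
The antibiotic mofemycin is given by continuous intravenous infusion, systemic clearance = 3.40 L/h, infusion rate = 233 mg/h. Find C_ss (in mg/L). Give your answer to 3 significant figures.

At steady state Css = R₀ / CL = 233 / 3.400 = 68.53 mg/L

68.5 mg/L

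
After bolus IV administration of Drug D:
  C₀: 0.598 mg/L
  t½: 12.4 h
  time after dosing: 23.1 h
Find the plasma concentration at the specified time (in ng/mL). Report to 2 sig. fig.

160 ng/mL

k = ln2 / t½ = 0.693147 / 12.4 = 0.05590 h⁻¹
C = C₀ · e^(−k·t) = 0.5980 × e^(−0.05590 × 23.1)
  = 0.5980 × 0.2749 = 0.1644 mg/L
Convert: 0.1644 mg/L × 1000 = 164.4 ng/mL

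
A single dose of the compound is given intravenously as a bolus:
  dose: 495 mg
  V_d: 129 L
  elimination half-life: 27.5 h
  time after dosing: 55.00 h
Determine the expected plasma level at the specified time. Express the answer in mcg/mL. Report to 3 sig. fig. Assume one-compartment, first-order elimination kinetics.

0.959 mcg/mL

C₀ = Dose / Vd = 495.0 / 129 = 3.837 mg/L
k = ln2 / t½ = 0.693147 / 27.5 = 0.02521 h⁻¹
t / t½ = 55.00 / 27.5 = 2 half-lives
C = C₀ × (1/2)^2 = 3.837 × 0.2500 = 0.9593 mg/L
(0.9593 mg/L = 0.9593 mcg/mL)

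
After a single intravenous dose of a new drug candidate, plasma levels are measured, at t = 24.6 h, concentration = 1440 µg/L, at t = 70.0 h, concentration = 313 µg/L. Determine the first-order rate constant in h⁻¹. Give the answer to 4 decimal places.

k = ln(C₁/C₂) / (t₂ − t₁) = ln(1440/313) / (70.0 − 24.6)
  = 1.526 / 45.40 = 0.03361 h⁻¹

0.0336 h⁻¹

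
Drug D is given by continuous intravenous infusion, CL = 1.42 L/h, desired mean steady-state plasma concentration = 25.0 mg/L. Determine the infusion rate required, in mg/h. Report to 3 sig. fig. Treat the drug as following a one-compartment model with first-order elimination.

35.5 mg/h

At steady state, infusion rate R₀ = Css × CL = 25.0 × 1.420 = 35.50 mg/h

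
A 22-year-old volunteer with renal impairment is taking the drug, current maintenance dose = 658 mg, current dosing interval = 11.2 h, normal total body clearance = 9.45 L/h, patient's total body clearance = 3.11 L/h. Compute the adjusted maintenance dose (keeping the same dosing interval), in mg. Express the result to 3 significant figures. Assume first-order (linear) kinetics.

To keep the same average steady-state level, dosing rate must scale with clearance.
CL ratio = 3.11 / 9.45 = 0.3291
New dose (same interval) = 658 × 0.3291 = 216.5 mg

217 mg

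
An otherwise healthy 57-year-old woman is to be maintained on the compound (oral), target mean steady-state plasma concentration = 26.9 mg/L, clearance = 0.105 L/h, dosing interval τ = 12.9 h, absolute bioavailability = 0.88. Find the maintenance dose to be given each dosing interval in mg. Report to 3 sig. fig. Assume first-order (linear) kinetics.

At steady state, F × (Dose/τ) = Css × CL.
Dose = Css × CL × τ / F = 26.9 × 0.1050 × 12.9 / 0.88 = 41.40 mg

41.4 mg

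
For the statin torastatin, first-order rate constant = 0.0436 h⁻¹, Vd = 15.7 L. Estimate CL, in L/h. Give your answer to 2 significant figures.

0.68 L/h

CL = k × Vd = 0.0436 × 15.7 = 0.6845 L/h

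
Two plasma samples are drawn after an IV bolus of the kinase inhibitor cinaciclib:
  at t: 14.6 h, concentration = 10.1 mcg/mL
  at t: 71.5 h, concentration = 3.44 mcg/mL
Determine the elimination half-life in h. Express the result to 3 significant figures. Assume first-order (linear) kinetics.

36.6 h

k = ln(C₁/C₂) / (t₂ − t₁) = ln(10.1/3.44) / (71.5 − 14.6)
  = 1.077 / 56.90 = 0.01893 h⁻¹
t½ = ln2 / k = 0.693147 / 0.01893 = 36.62 h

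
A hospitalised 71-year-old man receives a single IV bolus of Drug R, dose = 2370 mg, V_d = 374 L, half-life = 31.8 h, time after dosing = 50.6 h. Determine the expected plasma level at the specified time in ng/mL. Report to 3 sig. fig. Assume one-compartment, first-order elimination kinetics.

C₀ = Dose / Vd = 2370 / 374 = 6.337 mg/L
k = ln2 / t½ = 0.693147 / 31.8 = 0.02180 h⁻¹
C = C₀ · e^(−k·t) = 6.337 × e^(−0.02180 × 50.6)
  = 6.337 × 0.3318 = 2.103 mg/L
Convert: 2.103 mg/L × 1000 = 2103 ng/mL

2100 ng/mL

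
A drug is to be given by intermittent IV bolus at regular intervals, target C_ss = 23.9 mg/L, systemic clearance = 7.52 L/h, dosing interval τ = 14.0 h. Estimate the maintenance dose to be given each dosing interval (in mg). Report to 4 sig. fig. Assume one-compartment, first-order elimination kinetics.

2516 mg

At steady state, Dose/τ = Css × CL.
Dose = Css × CL × τ = 23.9 × 7.520 × 14.0 = 2516 mg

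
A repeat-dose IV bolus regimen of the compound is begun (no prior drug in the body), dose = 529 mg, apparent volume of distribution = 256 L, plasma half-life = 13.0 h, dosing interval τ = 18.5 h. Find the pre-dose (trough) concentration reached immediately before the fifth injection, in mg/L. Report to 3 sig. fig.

C₀ per dose = Dose / Vd = 529 / 256 = 2.066 mg/L
k = ln2 / t½ = 0.693147 / 13.0 = 0.05332 h⁻¹
Fraction remaining after one interval: r = e^(−kτ) = e^(−0.05332 × 18.5) = 0.3729
Before dose 5, 4 doses have been given (aged 1τ, 2τ, 3τ, 4τ).
C_trough = C₀ × (r + r² + … + r^4) = C₀ × r(1−r^4)/(1−r)
        = 2.066 × 0.3729 × (1 − 0.01934) / (1 − 0.3729) = 1.205 mg/L

1.21 mg/L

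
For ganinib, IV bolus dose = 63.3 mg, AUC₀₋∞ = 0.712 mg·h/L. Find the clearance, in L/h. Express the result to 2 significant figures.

CL = Dose / AUC = 63.3 / 0.712 = 88.90 L/h

89 L/h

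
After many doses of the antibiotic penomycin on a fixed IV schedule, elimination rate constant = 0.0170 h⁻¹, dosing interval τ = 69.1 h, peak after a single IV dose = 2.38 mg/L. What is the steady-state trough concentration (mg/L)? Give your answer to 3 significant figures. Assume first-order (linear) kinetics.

e^(−kτ) = e^(−0.01700 × 69.1) = 0.3089
Accumulation ratio R = 1 / (1 − e^(−kτ)) = 1 / (1 − 0.3089) = 1.447
Steady-state trough = C₀ × R × e^(−kτ) = 2.38 × 1.447 × 0.3089 = 1.064 mg/L

1.06 mg/L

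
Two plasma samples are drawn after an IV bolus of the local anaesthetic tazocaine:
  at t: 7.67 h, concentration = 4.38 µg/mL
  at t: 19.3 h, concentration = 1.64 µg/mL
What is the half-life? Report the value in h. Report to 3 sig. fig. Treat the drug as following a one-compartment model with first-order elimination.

8.21 h

k = ln(C₁/C₂) / (t₂ − t₁) = ln(4.38/1.64) / (19.3 − 7.67)
  = 0.9824 / 11.63 = 0.08447 h⁻¹
t½ = ln2 / k = 0.693147 / 0.08447 = 8.206 h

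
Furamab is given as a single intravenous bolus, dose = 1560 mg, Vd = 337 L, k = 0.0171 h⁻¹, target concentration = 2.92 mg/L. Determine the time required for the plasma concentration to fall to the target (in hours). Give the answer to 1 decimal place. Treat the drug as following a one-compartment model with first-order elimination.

26.9 h

C₀ = Dose / Vd = 1560 / 337 = 4.629 mg/L
t = ln(C₀ / C) / k = ln(4.629 / 2.92) / 0.01710
  = ln(1.585) / 0.01710 = 0.4606 / 0.01710 = 26.94 h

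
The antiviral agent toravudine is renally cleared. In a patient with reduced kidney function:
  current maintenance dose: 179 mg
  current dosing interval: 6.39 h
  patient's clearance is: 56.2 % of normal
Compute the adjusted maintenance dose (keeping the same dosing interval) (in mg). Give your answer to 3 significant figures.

To keep the same average steady-state level, dosing rate must scale with clearance.
CL ratio = 56.2 / 100 = 0.5620
New dose (same interval) = 179 × 0.5620 = 100.6 mg

101 mg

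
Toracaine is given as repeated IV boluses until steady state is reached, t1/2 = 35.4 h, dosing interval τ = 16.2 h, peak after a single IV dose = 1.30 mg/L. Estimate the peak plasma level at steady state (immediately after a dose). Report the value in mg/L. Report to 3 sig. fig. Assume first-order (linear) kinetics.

4.78 mg/L

k = ln2 / t½ = 0.693147 / 35.4 = 0.01958 h⁻¹
e^(−kτ) = e^(−0.01958 × 16.2) = 0.7282
Accumulation ratio R = 1 / (1 − e^(−kτ)) = 1 / (1 − 0.7282) = 3.679
Steady-state peak = C₀ × R = 1.30 × 3.679 = 4.783 mg/L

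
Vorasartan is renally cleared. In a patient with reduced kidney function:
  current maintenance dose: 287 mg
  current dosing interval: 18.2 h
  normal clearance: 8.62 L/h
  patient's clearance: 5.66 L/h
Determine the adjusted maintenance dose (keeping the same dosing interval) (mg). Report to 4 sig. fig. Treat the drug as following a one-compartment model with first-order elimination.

188.4 mg

To keep the same average steady-state level, dosing rate must scale with clearance.
CL ratio = 5.66 / 8.62 = 0.6566
New dose (same interval) = 287 × 0.6566 = 188.4 mg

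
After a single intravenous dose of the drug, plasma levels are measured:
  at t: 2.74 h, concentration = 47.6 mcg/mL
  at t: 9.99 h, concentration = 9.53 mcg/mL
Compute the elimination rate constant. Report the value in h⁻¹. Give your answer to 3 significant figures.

k = ln(C₁/C₂) / (t₂ − t₁) = ln(47.6/9.53) / (9.99 − 2.74)
  = 1.608 / 7.250 = 0.2218 h⁻¹

0.222 h⁻¹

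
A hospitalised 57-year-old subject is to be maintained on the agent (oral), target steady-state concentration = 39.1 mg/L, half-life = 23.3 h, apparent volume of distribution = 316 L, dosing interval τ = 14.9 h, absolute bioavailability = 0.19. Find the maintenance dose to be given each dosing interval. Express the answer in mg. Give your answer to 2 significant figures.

29000 mg

k = ln2 / t½ = 0.693147 / 23.3 = 0.02975 h⁻¹
CL = k × Vd = 0.02975 × 316 = 9.401 L/h
At steady state, F × (Dose/τ) = Css × CL.
Dose = Css × CL × τ / F = 39.1 × 9.401 × 14.9 / 0.19 = 28830 mg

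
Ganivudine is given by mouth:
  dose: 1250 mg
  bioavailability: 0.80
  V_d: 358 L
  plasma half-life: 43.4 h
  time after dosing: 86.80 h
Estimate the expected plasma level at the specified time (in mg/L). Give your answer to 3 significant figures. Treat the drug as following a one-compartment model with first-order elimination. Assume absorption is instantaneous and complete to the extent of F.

0.698 mg/L

Amount reaching circulation = F × Dose = 0.80 × 1250 = 1000 mg
C₀ = F·Dose / Vd = 1000 / 358 = 2.793 mg/L
k = ln2 / t½ = 0.693147 / 43.4 = 0.01597 h⁻¹
t / t½ = 86.80 / 43.4 = 2 half-lives
C = C₀ × (1/2)^2 = 2.793 × 0.2500 = 0.6983 mg/L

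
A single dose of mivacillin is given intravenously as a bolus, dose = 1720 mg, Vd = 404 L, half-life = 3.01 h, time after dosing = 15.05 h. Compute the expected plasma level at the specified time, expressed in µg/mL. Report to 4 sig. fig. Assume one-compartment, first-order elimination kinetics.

C₀ = Dose / Vd = 1720 / 404 = 4.257 mg/L
k = ln2 / t½ = 0.693147 / 3.01 = 0.2303 h⁻¹
t / t½ = 15.05 / 3.01 = 5 half-lives
C = C₀ × (1/2)^5 = 4.257 × 0.03125 = 0.1330 mg/L
(0.1330 mg/L = 0.1330 µg/mL)

0.1330 µg/mL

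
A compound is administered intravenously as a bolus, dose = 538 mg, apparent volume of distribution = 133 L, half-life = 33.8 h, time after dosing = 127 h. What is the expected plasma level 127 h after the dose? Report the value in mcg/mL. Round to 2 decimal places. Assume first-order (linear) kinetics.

C₀ = Dose / Vd = 538.0 / 133 = 4.045 mg/L
k = ln2 / t½ = 0.693147 / 33.8 = 0.02051 h⁻¹
C = C₀ · e^(−k·t) = 4.045 × e^(−0.02051 × 127)
  = 4.045 × 0.07392 = 0.2990 mg/L
(0.2990 mg/L = 0.2990 mcg/mL)

0.30 mcg/mL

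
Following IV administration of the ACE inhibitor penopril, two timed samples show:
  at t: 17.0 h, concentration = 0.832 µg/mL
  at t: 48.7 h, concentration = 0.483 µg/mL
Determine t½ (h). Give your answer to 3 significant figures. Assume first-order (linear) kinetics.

40.4 h

k = ln(C₁/C₂) / (t₂ − t₁) = ln(0.832/0.483) / (48.7 − 17.0)
  = 0.5438 / 31.70 = 0.01715 h⁻¹
t½ = ln2 / k = 0.693147 / 0.01715 = 40.42 h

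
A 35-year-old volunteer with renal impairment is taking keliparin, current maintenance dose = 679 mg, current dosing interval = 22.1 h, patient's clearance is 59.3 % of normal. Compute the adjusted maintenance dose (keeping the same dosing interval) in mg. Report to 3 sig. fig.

To keep the same average steady-state level, dosing rate must scale with clearance.
CL ratio = 59.3 / 100 = 0.5930
New dose (same interval) = 679 × 0.5930 = 402.6 mg

403 mg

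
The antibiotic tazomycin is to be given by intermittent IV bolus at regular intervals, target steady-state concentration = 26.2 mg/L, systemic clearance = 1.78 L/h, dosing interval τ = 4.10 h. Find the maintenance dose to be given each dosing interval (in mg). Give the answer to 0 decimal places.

At steady state, Dose/τ = Css × CL.
Dose = Css × CL × τ = 26.2 × 1.780 × 4.10 = 191.2 mg

191 mg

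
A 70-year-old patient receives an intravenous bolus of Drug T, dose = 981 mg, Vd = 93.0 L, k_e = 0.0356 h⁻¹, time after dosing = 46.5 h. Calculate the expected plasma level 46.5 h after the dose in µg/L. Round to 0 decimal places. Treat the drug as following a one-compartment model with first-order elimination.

C₀ = Dose / Vd = 981.0 / 93.0 = 10.55 mg/L
C = C₀ · e^(−k·t) = 10.55 × e^(−0.03560 × 46.5)
  = 10.55 × 0.1910 = 2.015 mg/L
Convert: 2.015 mg/L × 1000 = 2015 µg/L

2015 µg/L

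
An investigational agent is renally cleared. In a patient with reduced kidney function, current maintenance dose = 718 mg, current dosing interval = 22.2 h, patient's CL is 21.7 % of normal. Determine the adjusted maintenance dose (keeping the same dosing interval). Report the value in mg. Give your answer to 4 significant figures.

155.8 mg

To keep the same average steady-state level, dosing rate must scale with clearance.
CL ratio = 21.7 / 100 = 0.2170
New dose (same interval) = 718 × 0.2170 = 155.8 mg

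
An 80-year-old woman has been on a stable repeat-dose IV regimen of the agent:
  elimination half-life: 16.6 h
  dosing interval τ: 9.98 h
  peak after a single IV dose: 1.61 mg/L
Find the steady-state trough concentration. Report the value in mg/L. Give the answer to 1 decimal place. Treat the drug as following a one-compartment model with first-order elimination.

3.1 mg/L

k = ln2 / t½ = 0.693147 / 16.6 = 0.04176 h⁻¹
e^(−kτ) = e^(−0.04176 × 9.98) = 0.6592
Accumulation ratio R = 1 / (1 − e^(−kτ)) = 1 / (1 − 0.6592) = 2.934
Steady-state trough = C₀ × R × e^(−kτ) = 1.61 × 2.934 × 0.6592 = 3.114 mg/L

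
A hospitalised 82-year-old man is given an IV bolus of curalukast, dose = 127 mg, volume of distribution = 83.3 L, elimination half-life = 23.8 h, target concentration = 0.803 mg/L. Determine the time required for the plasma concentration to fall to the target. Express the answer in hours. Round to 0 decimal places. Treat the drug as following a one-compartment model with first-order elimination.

22 h

C₀ = Dose / Vd = 127.0 / 83.3 = 1.525 mg/L
k = ln2 / t½ = 0.693147 / 23.8 = 0.02912 h⁻¹
t = ln(C₀ / C) / k = ln(1.525 / 0.803) / 0.02912
  = ln(1.899) / 0.02912 = 0.6413 / 0.02912 = 22.02 h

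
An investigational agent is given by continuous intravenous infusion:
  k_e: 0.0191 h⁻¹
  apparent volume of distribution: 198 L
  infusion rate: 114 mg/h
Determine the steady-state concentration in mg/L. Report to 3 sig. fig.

30.1 mg/L

CL = k × Vd = 0.01910 × 198 = 3.782 L/h
At steady state Css = R₀ / CL = 114 / 3.782 = 30.14 mg/L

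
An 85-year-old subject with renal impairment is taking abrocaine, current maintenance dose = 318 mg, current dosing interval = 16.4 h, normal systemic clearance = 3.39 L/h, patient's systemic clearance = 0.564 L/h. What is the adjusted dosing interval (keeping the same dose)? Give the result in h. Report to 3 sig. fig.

To keep the same average steady-state level, dosing rate must scale with clearance.
CL ratio = 0.564 / 3.39 = 0.1664
New interval (same dose) = 16.4 / 0.1664 = 98.56 h

98.6 h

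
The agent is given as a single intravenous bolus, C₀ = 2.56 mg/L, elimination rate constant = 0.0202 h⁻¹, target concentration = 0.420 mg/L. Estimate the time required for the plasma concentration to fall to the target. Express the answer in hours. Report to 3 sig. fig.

t = ln(C₀ / C) / k = ln(2.560 / 0.420) / 0.02020
  = ln(6.095) / 0.02020 = 1.807 / 0.02020 = 89.46 h

89.5 h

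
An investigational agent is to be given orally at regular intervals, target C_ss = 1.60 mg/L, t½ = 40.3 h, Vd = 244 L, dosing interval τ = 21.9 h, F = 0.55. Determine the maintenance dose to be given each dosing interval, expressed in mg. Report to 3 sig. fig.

k = ln2 / t½ = 0.693147 / 40.3 = 0.01720 h⁻¹
CL = k × Vd = 0.01720 × 244 = 4.197 L/h
At steady state, F × (Dose/τ) = Css × CL.
Dose = Css × CL × τ / F = 1.60 × 4.197 × 21.9 / 0.55 = 267.4 mg

267 mg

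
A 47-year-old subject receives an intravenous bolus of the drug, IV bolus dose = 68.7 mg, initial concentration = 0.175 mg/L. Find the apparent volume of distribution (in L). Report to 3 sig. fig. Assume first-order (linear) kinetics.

Vd = Dose / C₀ = 68.70 / 0.175 = 392.6 L

393 L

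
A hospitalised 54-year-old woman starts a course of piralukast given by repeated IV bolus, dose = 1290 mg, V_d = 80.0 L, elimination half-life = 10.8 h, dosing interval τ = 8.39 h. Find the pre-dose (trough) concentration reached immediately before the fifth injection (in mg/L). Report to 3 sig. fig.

20.0 mg/L

C₀ per dose = Dose / Vd = 1290 / 80.0 = 16.13 mg/L
k = ln2 / t½ = 0.693147 / 10.8 = 0.06418 h⁻¹
Fraction remaining after one interval: r = e^(−kτ) = e^(−0.06418 × 8.39) = 0.5836
Before dose 5, 4 doses have been given (aged 1τ, 2τ, 3τ, 4τ).
C_trough = C₀ × (r + r² + … + r^4) = C₀ × r(1−r^4)/(1−r)
        = 16.13 × 0.5836 × (1 − 0.1160) / (1 − 0.5836) = 19.98 mg/L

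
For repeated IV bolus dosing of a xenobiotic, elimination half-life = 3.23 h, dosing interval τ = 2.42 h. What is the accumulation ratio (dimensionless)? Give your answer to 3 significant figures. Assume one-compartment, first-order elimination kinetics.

k = ln2 / t½ = 0.693147 / 3.23 = 0.2146 h⁻¹
e^(−kτ) = e^(−0.2146 × 2.42) = 0.5949
Accumulation ratio R = 1 / (1 − e^(−kτ)) = 1 / (1 − 0.5949) = 2.469

2.47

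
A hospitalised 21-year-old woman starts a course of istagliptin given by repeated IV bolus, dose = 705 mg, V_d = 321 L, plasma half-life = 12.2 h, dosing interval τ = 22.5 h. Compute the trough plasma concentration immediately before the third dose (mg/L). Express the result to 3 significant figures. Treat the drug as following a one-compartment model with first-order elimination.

0.782 mg/L

C₀ per dose = Dose / Vd = 705 / 321 = 2.196 mg/L
k = ln2 / t½ = 0.693147 / 12.2 = 0.05682 h⁻¹
Fraction remaining after one interval: r = e^(−kτ) = e^(−0.05682 × 22.5) = 0.2785
Before dose 3, 2 doses have been given (aged 1τ, 2τ).
C_trough = C₀ × (r + r²) = 2.196 × (0.2785 + 0.07756) = 0.7819 mg/L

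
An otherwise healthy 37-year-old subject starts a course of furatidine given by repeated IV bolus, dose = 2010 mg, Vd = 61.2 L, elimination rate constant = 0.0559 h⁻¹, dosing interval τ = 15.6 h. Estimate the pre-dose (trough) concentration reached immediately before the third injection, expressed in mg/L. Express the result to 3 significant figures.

C₀ per dose = Dose / Vd = 2010 / 61.2 = 32.84 mg/L
Fraction remaining after one interval: r = e^(−kτ) = e^(−0.05590 × 15.6) = 0.4181
Before dose 3, 2 doses have been given (aged 1τ, 2τ).
C_trough = C₀ × (r + r²) = 32.84 × (0.4181 + 0.1748) = 19.47 mg/L

19.5 mg/L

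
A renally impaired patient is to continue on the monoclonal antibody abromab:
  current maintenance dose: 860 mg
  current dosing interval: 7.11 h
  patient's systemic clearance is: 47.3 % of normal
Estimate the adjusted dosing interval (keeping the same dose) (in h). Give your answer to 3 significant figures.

To keep the same average steady-state level, dosing rate must scale with clearance.
CL ratio = 47.3 / 100 = 0.4730
New interval (same dose) = 7.11 / 0.4730 = 15.03 h

15.0 h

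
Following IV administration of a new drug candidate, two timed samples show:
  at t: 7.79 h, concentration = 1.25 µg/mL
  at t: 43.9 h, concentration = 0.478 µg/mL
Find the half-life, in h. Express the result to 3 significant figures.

26.0 h

k = ln(C₁/C₂) / (t₂ − t₁) = ln(1.25/0.478) / (43.9 − 7.79)
  = 0.9613 / 36.11 = 0.02662 h⁻¹
t½ = ln2 / k = 0.693147 / 0.02662 = 26.04 h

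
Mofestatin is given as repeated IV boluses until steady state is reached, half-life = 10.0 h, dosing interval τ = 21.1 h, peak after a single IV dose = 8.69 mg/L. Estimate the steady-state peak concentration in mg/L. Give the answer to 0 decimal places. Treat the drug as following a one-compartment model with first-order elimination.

k = ln2 / t½ = 0.693147 / 10.0 = 0.06931 h⁻¹
e^(−kτ) = e^(−0.06931 × 21.1) = 0.2317
Accumulation ratio R = 1 / (1 − e^(−kτ)) = 1 / (1 − 0.2317) = 1.302
Steady-state peak = C₀ × R = 8.69 × 1.302 = 11.31 mg/L

11 mg/L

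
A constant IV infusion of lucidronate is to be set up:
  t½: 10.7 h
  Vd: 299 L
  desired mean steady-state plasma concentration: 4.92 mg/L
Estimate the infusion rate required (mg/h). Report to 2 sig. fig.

k = ln2 / t½ = 0.693147 / 10.7 = 0.06478 h⁻¹
CL = k × Vd = 0.06478 × 299 = 19.37 L/h
At steady state, infusion rate R₀ = Css × CL = 4.92 × 19.37 = 95.30 mg/h

95 mg/h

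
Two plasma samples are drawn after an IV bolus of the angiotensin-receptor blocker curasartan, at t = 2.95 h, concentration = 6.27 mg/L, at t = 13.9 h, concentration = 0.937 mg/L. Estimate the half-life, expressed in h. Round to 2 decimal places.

k = ln(C₁/C₂) / (t₂ − t₁) = ln(6.27/0.937) / (13.9 − 2.95)
  = 1.901 / 10.95 = 0.1736 h⁻¹
t½ = ln2 / k = 0.693147 / 0.1736 = 3.993 h

3.99 h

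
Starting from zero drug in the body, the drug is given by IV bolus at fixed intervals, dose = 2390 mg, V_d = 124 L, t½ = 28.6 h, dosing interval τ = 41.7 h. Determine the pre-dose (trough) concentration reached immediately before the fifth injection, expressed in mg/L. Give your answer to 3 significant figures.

C₀ per dose = Dose / Vd = 2390 / 124 = 19.27 mg/L
k = ln2 / t½ = 0.693147 / 28.6 = 0.02424 h⁻¹
Fraction remaining after one interval: r = e^(−kτ) = e^(−0.02424 × 41.7) = 0.3639
Before dose 5, 4 doses have been given (aged 1τ, 2τ, 3τ, 4τ).
C_trough = C₀ × (r + r² + … + r^4) = C₀ × r(1−r^4)/(1−r)
        = 19.27 × 0.3639 × (1 − 0.01754) / (1 − 0.3639) = 10.83 mg/L

10.8 mg/L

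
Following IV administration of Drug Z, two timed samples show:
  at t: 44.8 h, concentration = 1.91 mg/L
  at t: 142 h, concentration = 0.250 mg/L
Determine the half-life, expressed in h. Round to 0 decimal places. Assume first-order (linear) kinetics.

33 h

k = ln(C₁/C₂) / (t₂ − t₁) = ln(1.91/0.250) / (142 − 44.8)
  = 2.033 / 97.20 = 0.02092 h⁻¹
t½ = ln2 / k = 0.693147 / 0.02092 = 33.13 h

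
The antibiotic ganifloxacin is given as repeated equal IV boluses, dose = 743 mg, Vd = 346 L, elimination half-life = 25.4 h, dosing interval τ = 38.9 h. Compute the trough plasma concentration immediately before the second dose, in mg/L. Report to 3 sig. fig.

C₀ per dose = Dose / Vd = 743 / 346 = 2.147 mg/L
k = ln2 / t½ = 0.693147 / 25.4 = 0.02729 h⁻¹
Fraction remaining after one interval: r = e^(−kτ) = e^(−0.02729 × 38.9) = 0.3459
Before dose 2, 1 dose has been given (aged 1τ).
C_trough = C₀ × r = 2.147 × 0.3459 = 0.7426 mg/L

0.743 mg/L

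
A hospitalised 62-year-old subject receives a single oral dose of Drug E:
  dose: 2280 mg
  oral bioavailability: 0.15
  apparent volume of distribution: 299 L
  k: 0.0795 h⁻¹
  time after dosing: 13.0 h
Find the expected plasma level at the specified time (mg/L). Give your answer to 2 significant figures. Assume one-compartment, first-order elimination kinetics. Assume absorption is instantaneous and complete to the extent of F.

Amount reaching circulation = F × Dose = 0.15 × 2280 = 342.0 mg
C₀ = F·Dose / Vd = 342.0 / 299 = 1.144 mg/L
C = C₀ · e^(−k·t) = 1.144 × e^(−0.07950 × 13.0)
  = 1.144 × 0.3558 = 0.4070 mg/L

0.41 mg/L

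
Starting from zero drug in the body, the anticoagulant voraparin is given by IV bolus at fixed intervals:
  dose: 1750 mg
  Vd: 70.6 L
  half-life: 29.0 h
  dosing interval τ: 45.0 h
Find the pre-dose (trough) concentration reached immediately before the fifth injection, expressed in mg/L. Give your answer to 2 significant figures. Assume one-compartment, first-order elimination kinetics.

C₀ per dose = Dose / Vd = 1750 / 70.6 = 24.79 mg/L
k = ln2 / t½ = 0.693147 / 29.0 = 0.02390 h⁻¹
Fraction remaining after one interval: r = e^(−kτ) = e^(−0.02390 × 45.0) = 0.3411
Before dose 5, 4 doses have been given (aged 1τ, 2τ, 3τ, 4τ).
C_trough = C₀ × (r + r² + … + r^4) = C₀ × r(1−r^4)/(1−r)
        = 24.79 × 0.3411 × (1 − 0.01354) / (1 − 0.3411) = 12.66 mg/L

13 mg/L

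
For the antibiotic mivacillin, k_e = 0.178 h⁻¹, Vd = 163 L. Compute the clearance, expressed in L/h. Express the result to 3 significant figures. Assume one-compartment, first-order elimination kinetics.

CL = k × Vd = 0.178 × 163 = 29.01 L/h

29.0 L/h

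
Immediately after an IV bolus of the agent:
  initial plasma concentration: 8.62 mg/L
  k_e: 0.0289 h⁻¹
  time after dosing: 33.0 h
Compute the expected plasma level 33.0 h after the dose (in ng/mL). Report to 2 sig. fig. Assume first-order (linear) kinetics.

C = C₀ · e^(−k·t) = 8.620 × e^(−0.02890 × 33.0)
  = 8.620 × 0.3853 = 3.321 mg/L
Convert: 3.321 mg/L × 1000 = 3321 ng/mL

3300 ng/mL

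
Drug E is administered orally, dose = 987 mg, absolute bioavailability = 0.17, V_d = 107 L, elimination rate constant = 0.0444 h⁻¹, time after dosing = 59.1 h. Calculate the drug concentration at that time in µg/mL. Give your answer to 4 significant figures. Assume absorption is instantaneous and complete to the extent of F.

0.1137 µg/mL

Amount reaching circulation = F × Dose = 0.17 × 987.0 = 167.8 mg
C₀ = F·Dose / Vd = 167.8 / 107 = 1.568 mg/L
C = C₀ · e^(−k·t) = 1.568 × e^(−0.04440 × 59.1)
  = 1.568 × 0.07251 = 0.1137 mg/L
(0.1137 mg/L = 0.1137 µg/mL)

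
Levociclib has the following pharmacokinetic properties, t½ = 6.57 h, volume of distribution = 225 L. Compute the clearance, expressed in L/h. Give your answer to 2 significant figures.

k = ln2 / t½ = 0.693147 / 6.57 = 0.1055 h⁻¹
CL = k × Vd = 0.1055 × 225 = 23.74 L/h

24 L/h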